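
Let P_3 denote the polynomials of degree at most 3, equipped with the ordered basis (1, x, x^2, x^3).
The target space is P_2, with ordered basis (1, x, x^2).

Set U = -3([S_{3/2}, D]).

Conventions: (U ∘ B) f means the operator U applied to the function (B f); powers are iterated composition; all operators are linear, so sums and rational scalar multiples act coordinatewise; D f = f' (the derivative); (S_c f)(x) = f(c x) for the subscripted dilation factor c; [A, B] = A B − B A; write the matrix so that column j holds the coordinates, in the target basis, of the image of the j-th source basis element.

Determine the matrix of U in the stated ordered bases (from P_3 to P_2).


image of 1: 0
image of x: 3/2
image of x^2: (9/2)x
image of x^3: (81/8)x^2
each image's coordinates form column j of the matrix

the matrix is [[0, 3/2, 0, 0]; [0, 0, 9/2, 0]; [0, 0, 0, 81/8]] (rows listed top to bottom)


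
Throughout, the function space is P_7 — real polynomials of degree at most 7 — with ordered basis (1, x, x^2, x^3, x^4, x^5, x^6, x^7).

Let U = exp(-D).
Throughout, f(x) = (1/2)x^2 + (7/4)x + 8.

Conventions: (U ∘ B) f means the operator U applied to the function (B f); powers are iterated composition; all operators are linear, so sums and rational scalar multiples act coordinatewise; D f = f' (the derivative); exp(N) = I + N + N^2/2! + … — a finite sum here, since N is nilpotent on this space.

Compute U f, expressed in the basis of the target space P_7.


g(x) = (1/2)x^2 + (3/4)x + 27/4

order-1 term: -x - 7/4
order-2 term: 1/2
the series for exp(-D) f terminates at order 2
exp(-D) f = (1/2)x^2 + (3/4)x + 27/4


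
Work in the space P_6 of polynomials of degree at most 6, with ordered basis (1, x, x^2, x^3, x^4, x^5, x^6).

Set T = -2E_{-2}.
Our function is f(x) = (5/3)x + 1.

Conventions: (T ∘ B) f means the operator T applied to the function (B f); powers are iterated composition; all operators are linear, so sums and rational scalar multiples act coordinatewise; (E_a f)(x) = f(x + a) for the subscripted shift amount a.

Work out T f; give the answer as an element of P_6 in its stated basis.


the result is g(x) = -(10/3)x + 14/3

E_{-2} f = (5/3)x - 7/3
(-2E_{-2}) f = -(10/3)x + 14/3


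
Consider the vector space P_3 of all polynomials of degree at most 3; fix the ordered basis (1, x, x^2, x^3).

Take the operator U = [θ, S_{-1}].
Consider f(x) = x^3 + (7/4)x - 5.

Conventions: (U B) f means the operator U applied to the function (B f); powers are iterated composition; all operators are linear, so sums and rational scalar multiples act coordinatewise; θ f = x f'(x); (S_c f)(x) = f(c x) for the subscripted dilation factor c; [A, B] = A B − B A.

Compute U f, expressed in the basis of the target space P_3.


the image equals g(x) = 0

S_{-1} f = -x^3 - (7/4)x - 5
θ S_{-1} f = -3x^3 - (7/4)x
θ f = 3x^3 + (7/4)x
S_{-1} θ f = -3x^3 - (7/4)x
[θ, S_{-1}] f = 0


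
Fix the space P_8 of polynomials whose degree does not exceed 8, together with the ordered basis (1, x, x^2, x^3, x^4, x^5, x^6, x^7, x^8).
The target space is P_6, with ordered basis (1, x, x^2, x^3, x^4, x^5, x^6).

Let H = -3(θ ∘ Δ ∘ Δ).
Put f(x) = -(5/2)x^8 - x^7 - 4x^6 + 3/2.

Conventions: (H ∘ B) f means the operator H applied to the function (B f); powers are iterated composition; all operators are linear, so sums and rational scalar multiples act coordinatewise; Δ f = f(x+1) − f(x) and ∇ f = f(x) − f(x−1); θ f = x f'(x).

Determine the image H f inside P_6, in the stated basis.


Δ f = -20x^7 - 77x^6 - 185x^5 - 270x^4 - 255x^3 - 151x^2 - 51x - 15/2
Δ Δ f = -140x^6 - 882x^5 - 2780x^4 - 5170x^3 - 5810x^2 - 3674x - 1009
θ Δ Δ f = -840x^6 - 4410x^5 - 11120x^4 - 15510x^3 - 11620x^2 - 3674x
(-3(θ ∘ Δ ∘ Δ)) f = 2520x^6 + 13230x^5 + 33360x^4 + 46530x^3 + 34860x^2 + 11022x

the image equals g(x) = 2520x^6 + 13230x^5 + 33360x^4 + 46530x^3 + 34860x^2 + 11022x


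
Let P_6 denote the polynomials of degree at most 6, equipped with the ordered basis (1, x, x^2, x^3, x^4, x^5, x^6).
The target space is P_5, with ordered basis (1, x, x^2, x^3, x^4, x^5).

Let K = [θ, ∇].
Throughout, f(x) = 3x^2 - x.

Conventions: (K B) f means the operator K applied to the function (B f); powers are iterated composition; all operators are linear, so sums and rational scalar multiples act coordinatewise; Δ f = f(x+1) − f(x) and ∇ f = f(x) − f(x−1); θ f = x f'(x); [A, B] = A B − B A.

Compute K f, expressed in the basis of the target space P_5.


the result is g(x) = -6x + 7

∇ f = 6x - 4
θ ∇ f = 6x
θ f = 6x^2 - x
∇ θ f = 12x - 7
[θ, ∇] f = -6x + 7


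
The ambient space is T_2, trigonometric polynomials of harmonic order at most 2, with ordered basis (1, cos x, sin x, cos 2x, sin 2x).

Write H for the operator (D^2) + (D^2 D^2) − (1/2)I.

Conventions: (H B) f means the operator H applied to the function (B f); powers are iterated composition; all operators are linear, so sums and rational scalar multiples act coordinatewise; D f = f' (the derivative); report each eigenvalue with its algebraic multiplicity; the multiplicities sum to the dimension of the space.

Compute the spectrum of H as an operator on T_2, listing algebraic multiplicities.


λ = -1/2 (multiplicity 3), λ = 23/2 (multiplicity 2)

image of 1: -1/2
image of cos x: -(1/2)cos x
image of sin x: -(1/2)sin x
image of cos 2x: (23/2)cos 2x
image of sin 2x: (23/2)sin 2x
the matrix is diagonal; its diagonal is (-1/2, -1/2, -1/2, 23/2, 23/2)
for a triangular matrix the eigenvalues are the diagonal entries, with algebraic multiplicity their repetition count


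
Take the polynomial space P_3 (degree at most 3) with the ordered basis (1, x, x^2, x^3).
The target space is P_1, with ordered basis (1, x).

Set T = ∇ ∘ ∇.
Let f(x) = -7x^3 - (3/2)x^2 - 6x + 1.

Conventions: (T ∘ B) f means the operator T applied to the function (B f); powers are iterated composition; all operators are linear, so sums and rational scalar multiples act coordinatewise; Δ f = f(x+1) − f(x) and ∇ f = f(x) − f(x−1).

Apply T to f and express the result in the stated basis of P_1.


∇ f = -21x^2 + 18x - 23/2
∇ ∇ f = -42x + 39

the result is g(x) = -42x + 39


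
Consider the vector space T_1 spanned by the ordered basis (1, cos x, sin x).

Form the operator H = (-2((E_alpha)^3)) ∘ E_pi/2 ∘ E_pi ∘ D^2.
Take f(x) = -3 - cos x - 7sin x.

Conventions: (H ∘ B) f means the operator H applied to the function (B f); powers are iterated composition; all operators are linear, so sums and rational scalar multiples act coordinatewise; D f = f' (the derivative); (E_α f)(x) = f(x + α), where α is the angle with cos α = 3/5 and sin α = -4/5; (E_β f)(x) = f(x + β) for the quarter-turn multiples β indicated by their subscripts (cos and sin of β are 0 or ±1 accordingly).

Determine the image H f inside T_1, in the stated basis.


g(x) = -(62/5)cos x + (34/5)sin x

D f = -7cos x + sin x
D D f = cos x + 7sin x
E_pi D^2 f = -cos x - 7sin x
E_pi/2 E_pi D^2 f = -7cos x + sin x
E_alpha (E_pi/2 ∘ E_pi) D^2 f = -5cos x - 5sin x
E_alpha E_alpha (E_pi/2 ∘ E_pi) D^2 f = cos x - 7sin x
E_alpha E_alpha E_alpha (E_pi/2 ∘ E_pi) D^2 f = (31/5)cos x - (17/5)sin x
(-2((E_alpha)^3)) (E_pi/2 ∘ E_pi) D^2 f = -(62/5)cos x + (34/5)sin x


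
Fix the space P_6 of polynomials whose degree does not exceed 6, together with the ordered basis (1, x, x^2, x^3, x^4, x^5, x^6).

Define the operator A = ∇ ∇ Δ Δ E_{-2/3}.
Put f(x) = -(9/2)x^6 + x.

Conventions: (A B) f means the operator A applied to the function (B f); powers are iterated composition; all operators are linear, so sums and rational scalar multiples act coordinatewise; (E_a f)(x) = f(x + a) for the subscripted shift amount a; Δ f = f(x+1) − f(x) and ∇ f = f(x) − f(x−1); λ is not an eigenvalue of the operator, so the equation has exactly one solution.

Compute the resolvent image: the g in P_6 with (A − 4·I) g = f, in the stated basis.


the image equals g(x) = (9/8)x^6 + (405/4)x^2 - (541/4)x + 315/4

write g with unknown coordinates in the stated basis and equate coefficients in (A − 4·I) g = f
solving from the highest basis element down gives g = (9/8)x^6 + (405/4)x^2 - (541/4)x + 315/4
check: A g = 405x^2 - 540x + 315
so A g − 4·g = -(9/2)x^6 + x = f ✓


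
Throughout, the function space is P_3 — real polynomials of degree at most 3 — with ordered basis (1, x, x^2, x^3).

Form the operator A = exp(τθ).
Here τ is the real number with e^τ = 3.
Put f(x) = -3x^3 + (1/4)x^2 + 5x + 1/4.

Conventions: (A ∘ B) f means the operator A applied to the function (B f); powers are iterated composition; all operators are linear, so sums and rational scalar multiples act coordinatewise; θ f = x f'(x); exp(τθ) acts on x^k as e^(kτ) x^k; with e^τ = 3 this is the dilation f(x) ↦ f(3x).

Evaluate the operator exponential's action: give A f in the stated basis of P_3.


the image equals g(x) = -81x^3 + (9/4)x^2 + 15x + 1/4

exp(τθ) x^k = e^(kτ) x^k; with e^τ = 3 this sends x^k to 3^k x^k
x ↦ 3 x
x^2 ↦ 9 x^2
x^3 ↦ 27 x^3
applying this coordinatewise to f: exp(τθ) f = -81x^3 + (9/4)x^2 + 15x + 1/4


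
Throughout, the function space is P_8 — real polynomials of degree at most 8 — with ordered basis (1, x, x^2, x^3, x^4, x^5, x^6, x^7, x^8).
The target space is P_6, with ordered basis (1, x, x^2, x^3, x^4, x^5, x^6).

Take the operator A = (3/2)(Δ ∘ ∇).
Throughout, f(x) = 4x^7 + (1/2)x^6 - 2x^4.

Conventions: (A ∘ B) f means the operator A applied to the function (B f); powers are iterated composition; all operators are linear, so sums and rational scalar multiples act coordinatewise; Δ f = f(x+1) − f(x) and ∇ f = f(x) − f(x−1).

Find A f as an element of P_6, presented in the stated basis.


the result is g(x) = 252x^5 + (45/2)x^4 + 420x^3 - (27/2)x^2 + 84x - 9/2

∇ f = 28x^6 - 81x^5 + (265/2)x^4 - 138x^3 + (177/2)x^2 - 33x + 11/2
Δ ∇ f = 168x^5 + 15x^4 + 280x^3 - 9x^2 + 56x - 3
((3/2)(Δ ∘ ∇)) f = 252x^5 + (45/2)x^4 + 420x^3 - (27/2)x^2 + 84x - 9/2


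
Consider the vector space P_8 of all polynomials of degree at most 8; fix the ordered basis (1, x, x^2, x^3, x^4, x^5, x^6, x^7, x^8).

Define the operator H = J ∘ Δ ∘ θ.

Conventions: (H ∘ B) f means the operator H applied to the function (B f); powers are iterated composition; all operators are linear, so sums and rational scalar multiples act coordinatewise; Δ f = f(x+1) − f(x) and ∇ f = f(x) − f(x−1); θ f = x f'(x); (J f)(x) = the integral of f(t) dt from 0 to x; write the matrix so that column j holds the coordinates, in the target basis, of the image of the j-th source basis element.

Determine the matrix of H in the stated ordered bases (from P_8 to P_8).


image of 1: 0
image of x: x
image of x^2: 2x^2 + 2x
image of x^3: 3x^3 + (9/2)x^2 + 3x
image of x^4: 4x^4 + 8x^3 + 8x^2 + 4x
image of x^5: 5x^5 + (25/2)x^4 + (50/3)x^3 + (25/2)x^2 + 5x
image of x^6: 6x^6 + 18x^5 + 30x^4 + 30x^3 + 18x^2 + 6x
image of x^7: 7x^7 + (49/2)x^6 + 49x^5 + (245/4)x^4 + 49x^3 + (49/2)x^2 + 7x
image of x^8: 8x^8 + 32x^7 + (224/3)x^6 + 112x^5 + 112x^4 + (224/3)x^3 + 32x^2 + 8x
each image's coordinates form column j of the matrix

the matrix is [[0, 0, 0, 0, 0, 0, 0, 0, 0]; [0, 1, 2, 3, 4, 5, 6, 7, 8]; [0, 0, 2, 9/2, 8, 25/2, 18, 49/2, 32]; [0, 0, 0, 3, 8, 50/3, 30, 49, 224/3]; [0, 0, 0, 0, 4, 25/2, 30, 245/4, 112]; [0, 0, 0, 0, 0, 5, 18, 49, 112]; [0, 0, 0, 0, 0, 0, 6, 49/2, 224/3]; [0, 0, 0, 0, 0, 0, 0, 7, 32]; [0, 0, 0, 0, 0, 0, 0, 0, 8]] (rows listed top to bottom)


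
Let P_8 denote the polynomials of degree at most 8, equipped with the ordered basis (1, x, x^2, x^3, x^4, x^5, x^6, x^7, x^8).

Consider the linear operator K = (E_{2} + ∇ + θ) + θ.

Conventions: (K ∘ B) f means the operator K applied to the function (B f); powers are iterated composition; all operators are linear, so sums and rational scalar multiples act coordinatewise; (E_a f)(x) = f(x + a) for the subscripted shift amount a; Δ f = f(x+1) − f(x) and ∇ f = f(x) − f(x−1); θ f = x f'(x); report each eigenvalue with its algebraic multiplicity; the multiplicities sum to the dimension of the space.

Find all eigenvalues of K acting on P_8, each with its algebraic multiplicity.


image of 1: 1
image of x: 3x + 3
image of x^2: 5x^2 + 6x + 3
image of x^3: 7x^3 + 9x^2 + 9x + 9
image of x^4: 9x^4 + 12x^3 + 18x^2 + 36x + 15
image of x^5: 11x^5 + 15x^4 + 30x^3 + 90x^2 + 75x + 33
image of x^6: 13x^6 + 18x^5 + 45x^4 + 180x^3 + 225x^2 + 198x + 63
image of x^7: 15x^7 + 21x^6 + 63x^5 + 315x^4 + 525x^3 + 693x^2 + 441x + 129
image of x^8: 17x^8 + 24x^7 + 84x^6 + 504x^5 + 1050x^4 + 1848x^3 + 1764x^2 + 1032x + 255
the matrix is upper triangular; its diagonal is (1, 3, 5, 7, 9, 11, 13, 15, 17)
for a triangular matrix the eigenvalues are the diagonal entries, with algebraic multiplicity their repetition count

λ = 1 (multiplicity 1), λ = 3 (multiplicity 1), λ = 5 (multiplicity 1), λ = 7 (multiplicity 1), λ = 9 (multiplicity 1), λ = 11 (multiplicity 1), λ = 13 (multiplicity 1), λ = 15 (multiplicity 1), λ = 17 (multiplicity 1)


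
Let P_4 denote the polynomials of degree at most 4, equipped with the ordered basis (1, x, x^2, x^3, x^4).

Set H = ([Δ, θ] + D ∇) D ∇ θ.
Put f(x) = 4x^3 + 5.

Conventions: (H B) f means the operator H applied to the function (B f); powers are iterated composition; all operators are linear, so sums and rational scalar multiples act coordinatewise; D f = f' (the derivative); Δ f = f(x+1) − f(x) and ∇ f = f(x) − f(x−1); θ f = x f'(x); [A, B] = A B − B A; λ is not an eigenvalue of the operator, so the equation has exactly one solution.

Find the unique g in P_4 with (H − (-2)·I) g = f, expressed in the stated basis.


g(x) = 2x^3 - 31/2

write g with unknown coordinates in the stated basis and equate coefficients in (H − (-2)·I) g = f
solving from the highest basis element down gives g = 2x^3 - 31/2
check: H g = 36
so H g − (-2)·g = 4x^3 + 5 = f ✓


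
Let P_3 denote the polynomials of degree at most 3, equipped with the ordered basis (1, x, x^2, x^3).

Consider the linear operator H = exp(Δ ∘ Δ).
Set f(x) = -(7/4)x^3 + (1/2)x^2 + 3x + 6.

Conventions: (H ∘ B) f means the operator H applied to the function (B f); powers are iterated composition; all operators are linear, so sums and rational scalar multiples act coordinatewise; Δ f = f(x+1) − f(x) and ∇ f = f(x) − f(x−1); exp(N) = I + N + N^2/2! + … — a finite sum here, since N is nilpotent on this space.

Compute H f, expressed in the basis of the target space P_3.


order-1 term: -(21/2)x - 19/2
the series for exp(Δ ∘ Δ) f terminates at order 1
exp(Δ ∘ Δ) f = -(7/4)x^3 + (1/2)x^2 - (15/2)x - 7/2

g(x) = -(7/4)x^3 + (1/2)x^2 - (15/2)x - 7/2


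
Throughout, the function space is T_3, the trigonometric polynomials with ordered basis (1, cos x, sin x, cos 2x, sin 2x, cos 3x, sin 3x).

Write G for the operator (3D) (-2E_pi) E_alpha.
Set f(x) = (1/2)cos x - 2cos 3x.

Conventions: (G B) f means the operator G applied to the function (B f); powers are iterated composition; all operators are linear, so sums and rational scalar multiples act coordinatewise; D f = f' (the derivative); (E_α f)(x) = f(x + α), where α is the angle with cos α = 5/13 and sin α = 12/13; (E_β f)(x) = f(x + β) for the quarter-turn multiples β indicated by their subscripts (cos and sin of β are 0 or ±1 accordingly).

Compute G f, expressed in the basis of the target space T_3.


g(x) = -(36/13)cos x - (15/13)sin x - (29808/2197)cos 3x - (73260/2197)sin 3x

E_alpha f = (5/26)cos x - (6/13)sin x + (4070/2197)cos 3x - (1656/2197)sin 3x
E_pi E_alpha f = -(5/26)cos x + (6/13)sin x - (4070/2197)cos 3x + (1656/2197)sin 3x
(-2E_pi) E_alpha f = (5/13)cos x - (12/13)sin x + (8140/2197)cos 3x - (3312/2197)sin 3x
D (-2E_pi) E_alpha f = -(12/13)cos x - (5/13)sin x - (9936/2197)cos 3x - (24420/2197)sin 3x
(3D) (-2E_pi) E_alpha f = -(36/13)cos x - (15/13)sin x - (29808/2197)cos 3x - (73260/2197)sin 3x


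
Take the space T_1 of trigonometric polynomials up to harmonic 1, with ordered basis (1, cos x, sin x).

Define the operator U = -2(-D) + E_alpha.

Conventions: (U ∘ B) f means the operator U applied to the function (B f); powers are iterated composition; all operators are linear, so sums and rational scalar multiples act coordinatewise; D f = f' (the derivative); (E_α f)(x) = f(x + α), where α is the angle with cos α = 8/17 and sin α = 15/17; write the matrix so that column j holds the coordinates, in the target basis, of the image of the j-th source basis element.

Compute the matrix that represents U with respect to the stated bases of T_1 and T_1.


the matrix is [[1, 0, 0]; [0, 8/17, 49/17]; [0, -49/17, 8/17]] (rows listed top to bottom)

image of 1: 1
image of cos x: (8/17)cos x - (49/17)sin x
image of sin x: (49/17)cos x + (8/17)sin x
each image's coordinates form column j of the matrix


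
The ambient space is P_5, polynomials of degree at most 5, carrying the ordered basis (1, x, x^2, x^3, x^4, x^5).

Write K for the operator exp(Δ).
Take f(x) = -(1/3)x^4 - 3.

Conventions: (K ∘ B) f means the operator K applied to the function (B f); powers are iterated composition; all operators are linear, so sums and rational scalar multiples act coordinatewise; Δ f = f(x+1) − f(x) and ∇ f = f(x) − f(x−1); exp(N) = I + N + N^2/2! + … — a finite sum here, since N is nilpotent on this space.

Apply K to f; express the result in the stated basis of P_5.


order-1 term: -(4/3)x^3 - 2x^2 - (4/3)x - 1/3
order-2 term: -2x^2 - 4x - 7/3
order-3 term: -(4/3)x - 2
order-4 term: -1/3
the series for exp(Δ) f terminates at order 4
exp(Δ) f = -(1/3)x^4 - (4/3)x^3 - 4x^2 - (20/3)x - 8

the result is g(x) = -(1/3)x^4 - (4/3)x^3 - 4x^2 - (20/3)x - 8


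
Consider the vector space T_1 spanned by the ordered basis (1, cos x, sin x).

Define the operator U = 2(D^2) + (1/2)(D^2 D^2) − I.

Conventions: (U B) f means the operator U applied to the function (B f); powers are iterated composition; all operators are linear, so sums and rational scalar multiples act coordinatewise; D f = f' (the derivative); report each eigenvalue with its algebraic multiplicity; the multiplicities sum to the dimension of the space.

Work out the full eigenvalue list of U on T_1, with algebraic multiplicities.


λ = -5/2 (multiplicity 2), λ = -1 (multiplicity 1)

image of 1: -1
image of cos x: -(5/2)cos x
image of sin x: -(5/2)sin x
the matrix is diagonal; its diagonal is (-1, -5/2, -5/2)
for a triangular matrix the eigenvalues are the diagonal entries, with algebraic multiplicity their repetition count


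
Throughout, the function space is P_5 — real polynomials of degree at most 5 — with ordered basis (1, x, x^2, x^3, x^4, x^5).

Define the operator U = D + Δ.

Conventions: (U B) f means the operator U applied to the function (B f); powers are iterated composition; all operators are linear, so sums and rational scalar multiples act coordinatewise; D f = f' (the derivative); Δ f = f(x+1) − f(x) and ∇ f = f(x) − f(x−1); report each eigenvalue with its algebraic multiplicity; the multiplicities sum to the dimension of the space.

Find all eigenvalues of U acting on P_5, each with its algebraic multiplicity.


image of 1: 0
image of x: 2
image of x^2: 4x + 1
image of x^3: 6x^2 + 3x + 1
image of x^4: 8x^3 + 6x^2 + 4x + 1
image of x^5: 10x^4 + 10x^3 + 10x^2 + 5x + 1
the matrix is upper triangular; its diagonal is (0, 0, 0, 0, 0, 0)
for a triangular matrix the eigenvalues are the diagonal entries, with algebraic multiplicity their repetition count

λ = 0 (multiplicity 6)


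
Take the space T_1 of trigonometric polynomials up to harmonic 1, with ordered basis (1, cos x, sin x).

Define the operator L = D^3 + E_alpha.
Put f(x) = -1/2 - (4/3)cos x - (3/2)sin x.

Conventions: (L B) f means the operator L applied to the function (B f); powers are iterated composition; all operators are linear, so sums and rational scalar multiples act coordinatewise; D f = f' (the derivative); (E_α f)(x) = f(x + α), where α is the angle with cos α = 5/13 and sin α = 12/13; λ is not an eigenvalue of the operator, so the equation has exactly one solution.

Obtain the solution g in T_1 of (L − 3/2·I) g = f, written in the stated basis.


the image equals g(x) = 1 + (214/195)cos x + (277/195)sin x

write g with unknown coordinates in the stated basis and equate coefficients in (L − 3/2·I) g = f
solving from the highest basis element down gives g = 1 + (214/195)cos x + (277/195)sin x
check: L g = 1 + (61/195)cos x + (41/65)sin x
so L g − 3/2·g = -1/2 - (4/3)cos x - (3/2)sin x = f ✓


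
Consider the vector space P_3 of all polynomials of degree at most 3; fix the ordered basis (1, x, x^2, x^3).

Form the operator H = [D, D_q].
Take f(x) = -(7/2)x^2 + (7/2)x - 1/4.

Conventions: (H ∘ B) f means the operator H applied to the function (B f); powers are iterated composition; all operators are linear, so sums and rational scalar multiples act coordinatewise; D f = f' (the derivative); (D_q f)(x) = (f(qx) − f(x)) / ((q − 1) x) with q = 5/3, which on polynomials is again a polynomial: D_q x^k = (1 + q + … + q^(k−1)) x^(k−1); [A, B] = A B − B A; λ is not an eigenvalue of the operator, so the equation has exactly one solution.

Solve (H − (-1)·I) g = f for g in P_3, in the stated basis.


write g with unknown coordinates in the stated basis and equate coefficients in (H − (-1)·I) g = f
solving from the highest basis element down gives g = -(7/2)x^2 + (7/2)x + 25/12
check: H g = -7/3
so H g − (-1)·g = -(7/2)x^2 + (7/2)x - 1/4 = f ✓

the image equals g(x) = -(7/2)x^2 + (7/2)x + 25/12


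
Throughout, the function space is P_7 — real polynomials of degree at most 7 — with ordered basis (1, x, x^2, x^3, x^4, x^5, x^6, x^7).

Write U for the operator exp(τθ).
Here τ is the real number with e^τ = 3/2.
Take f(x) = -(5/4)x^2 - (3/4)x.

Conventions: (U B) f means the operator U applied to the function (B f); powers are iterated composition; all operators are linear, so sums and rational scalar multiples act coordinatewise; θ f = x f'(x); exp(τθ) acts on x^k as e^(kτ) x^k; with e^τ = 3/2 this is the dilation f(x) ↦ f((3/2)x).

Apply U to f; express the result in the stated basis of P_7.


g(x) = -(45/16)x^2 - (9/8)x

exp(τθ) x^k = e^(kτ) x^k; with e^τ = 3/2 this sends x^k to (3/2)^k x^k
x ↦ 3/2 x
x^2 ↦ 9/4 x^2
applying this coordinatewise to f: exp(τθ) f = -(45/16)x^2 - (9/8)x


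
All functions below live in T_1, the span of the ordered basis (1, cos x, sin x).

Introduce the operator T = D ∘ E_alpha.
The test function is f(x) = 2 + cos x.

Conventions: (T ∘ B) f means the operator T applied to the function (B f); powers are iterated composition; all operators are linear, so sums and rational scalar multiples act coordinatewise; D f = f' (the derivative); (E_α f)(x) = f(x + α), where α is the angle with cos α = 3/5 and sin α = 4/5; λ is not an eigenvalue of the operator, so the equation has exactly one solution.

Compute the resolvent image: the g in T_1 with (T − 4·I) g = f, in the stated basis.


g(x) = -1/2 - (8/39)cos x + (1/39)sin x

write g with unknown coordinates in the stated basis and equate coefficients in (T − 4·I) g = f
solving from the highest basis element down gives g = -1/2 - (8/39)cos x + (1/39)sin x
check: T g = (7/39)cos x + (4/39)sin x
so T g − 4·g = 2 + cos x = f ✓


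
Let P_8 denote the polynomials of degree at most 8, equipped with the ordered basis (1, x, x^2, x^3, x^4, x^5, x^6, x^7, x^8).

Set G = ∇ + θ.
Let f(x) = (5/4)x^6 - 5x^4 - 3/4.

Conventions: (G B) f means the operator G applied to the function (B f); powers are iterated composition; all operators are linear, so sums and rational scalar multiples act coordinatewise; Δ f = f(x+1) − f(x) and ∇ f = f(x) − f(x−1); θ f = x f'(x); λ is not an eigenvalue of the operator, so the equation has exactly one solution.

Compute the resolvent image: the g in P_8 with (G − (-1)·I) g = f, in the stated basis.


g(x) = (5/28)x^6 - (5/28)x^5 - (2/7)x^4 - (59/56)x^3 + (331/168)x^2 - (1331/336)x + 2119/336

write g with unknown coordinates in the stated basis and equate coefficients in (G − (-1)·I) g = f
solving from the highest basis element down gives g = (5/28)x^6 - (5/28)x^5 - (2/7)x^4 - (59/56)x^3 + (331/168)x^2 - (1331/336)x + 2119/336
check: G g = (15/14)x^6 + (5/28)x^5 - (33/7)x^4 + (59/56)x^3 - (331/168)x^2 + (1331/336)x - 2371/336
so G g − (-1)·g = (5/4)x^6 - 5x^4 - 3/4 = f ✓


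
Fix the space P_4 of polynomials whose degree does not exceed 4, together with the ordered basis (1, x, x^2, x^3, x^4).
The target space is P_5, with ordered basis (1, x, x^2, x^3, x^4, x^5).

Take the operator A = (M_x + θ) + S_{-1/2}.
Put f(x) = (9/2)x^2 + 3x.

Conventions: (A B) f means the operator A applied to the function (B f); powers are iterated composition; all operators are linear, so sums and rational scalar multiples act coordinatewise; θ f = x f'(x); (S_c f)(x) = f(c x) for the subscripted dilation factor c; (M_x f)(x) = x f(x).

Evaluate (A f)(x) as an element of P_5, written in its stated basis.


M_x f = (9/2)x^3 + 3x^2
θ f = 9x^2 + 3x
(M_x + θ) f = (9/2)x^3 + 12x^2 + 3x
S_{-1/2} f = (9/8)x^2 - (3/2)x
((M_x + θ) + S_{-1/2}) f = (9/2)x^3 + (105/8)x^2 + (3/2)x

the image equals g(x) = (9/2)x^3 + (105/8)x^2 + (3/2)x


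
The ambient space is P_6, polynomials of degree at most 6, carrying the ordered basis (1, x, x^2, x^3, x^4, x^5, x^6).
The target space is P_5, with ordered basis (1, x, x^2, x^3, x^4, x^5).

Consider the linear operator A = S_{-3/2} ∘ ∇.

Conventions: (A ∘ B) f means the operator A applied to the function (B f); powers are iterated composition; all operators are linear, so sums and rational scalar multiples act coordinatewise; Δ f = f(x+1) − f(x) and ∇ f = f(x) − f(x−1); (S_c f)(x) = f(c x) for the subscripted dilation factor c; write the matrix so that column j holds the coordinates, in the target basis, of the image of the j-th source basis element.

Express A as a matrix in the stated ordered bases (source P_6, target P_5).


image of 1: 0
image of x: 1
image of x^2: -3x - 1
image of x^3: (27/4)x^2 + (9/2)x + 1
image of x^4: -(27/2)x^3 - (27/2)x^2 - 6x - 1
image of x^5: (405/16)x^4 + (135/4)x^3 + (45/2)x^2 + (15/2)x + 1
image of x^6: -(729/16)x^5 - (1215/16)x^4 - (135/2)x^3 - (135/4)x^2 - 9x - 1
each image's coordinates form column j of the matrix

the matrix is [[0, 1, -1, 1, -1, 1, -1]; [0, 0, -3, 9/2, -6, 15/2, -9]; [0, 0, 0, 27/4, -27/2, 45/2, -135/4]; [0, 0, 0, 0, -27/2, 135/4, -135/2]; [0, 0, 0, 0, 0, 405/16, -1215/16]; [0, 0, 0, 0, 0, 0, -729/16]] (rows listed top to bottom)


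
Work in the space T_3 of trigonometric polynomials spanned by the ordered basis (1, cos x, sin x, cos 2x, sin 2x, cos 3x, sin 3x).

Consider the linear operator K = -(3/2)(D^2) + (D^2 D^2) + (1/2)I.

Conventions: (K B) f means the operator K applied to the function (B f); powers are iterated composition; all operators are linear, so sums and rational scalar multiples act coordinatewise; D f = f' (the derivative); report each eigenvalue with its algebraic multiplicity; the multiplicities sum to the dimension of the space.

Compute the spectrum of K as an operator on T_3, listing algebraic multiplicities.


image of 1: 1/2
image of cos x: 3cos x
image of sin x: 3sin x
image of cos 2x: (45/2)cos 2x
image of sin 2x: (45/2)sin 2x
image of cos 3x: 95cos 3x
image of sin 3x: 95sin 3x
the matrix is diagonal; its diagonal is (1/2, 3, 3, 45/2, 45/2, 95, 95)
for a triangular matrix the eigenvalues are the diagonal entries, with algebraic multiplicity their repetition count

λ = 1/2 (multiplicity 1), λ = 3 (multiplicity 2), λ = 45/2 (multiplicity 2), λ = 95 (multiplicity 2)


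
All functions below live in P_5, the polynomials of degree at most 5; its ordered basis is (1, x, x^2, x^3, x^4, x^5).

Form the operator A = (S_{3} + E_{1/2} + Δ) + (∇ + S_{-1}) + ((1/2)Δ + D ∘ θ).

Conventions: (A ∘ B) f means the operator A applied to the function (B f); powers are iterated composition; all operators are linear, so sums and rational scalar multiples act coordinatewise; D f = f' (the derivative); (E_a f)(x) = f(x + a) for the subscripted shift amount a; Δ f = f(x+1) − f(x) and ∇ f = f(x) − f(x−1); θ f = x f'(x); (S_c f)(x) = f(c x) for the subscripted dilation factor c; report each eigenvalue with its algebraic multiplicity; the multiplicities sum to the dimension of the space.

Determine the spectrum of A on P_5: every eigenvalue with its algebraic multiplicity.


image of 1: 3
image of x: 3x + 4
image of x^2: 11x^2 + 10x + 3/4
image of x^3: 27x^3 + 18x^2 + (9/4)x + 21/8
image of x^4: 83x^4 + 28x^3 + (9/2)x^2 + (21/2)x + 9/16
image of x^5: 243x^5 + 40x^4 + (15/2)x^3 + (105/4)x^2 + (45/16)x + 81/32
the matrix is upper triangular; its diagonal is (3, 3, 11, 27, 83, 243)
for a triangular matrix the eigenvalues are the diagonal entries, with algebraic multiplicity their repetition count

λ = 3 (multiplicity 2), λ = 11 (multiplicity 1), λ = 27 (multiplicity 1), λ = 83 (multiplicity 1), λ = 243 (multiplicity 1)


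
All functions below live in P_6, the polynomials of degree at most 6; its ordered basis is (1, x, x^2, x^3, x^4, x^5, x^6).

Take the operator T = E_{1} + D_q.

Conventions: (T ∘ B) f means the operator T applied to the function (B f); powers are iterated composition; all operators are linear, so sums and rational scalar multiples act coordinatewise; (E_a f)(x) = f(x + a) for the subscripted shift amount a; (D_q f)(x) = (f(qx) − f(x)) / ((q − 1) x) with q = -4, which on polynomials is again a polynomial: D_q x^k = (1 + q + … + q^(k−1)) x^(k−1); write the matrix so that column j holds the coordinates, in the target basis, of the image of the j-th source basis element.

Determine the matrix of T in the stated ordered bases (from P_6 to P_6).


the matrix is [[1, 2, 1, 1, 1, 1, 1]; [0, 1, -1, 3, 4, 5, 6]; [0, 0, 1, 16, 6, 10, 15]; [0, 0, 0, 1, -47, 10, 20]; [0, 0, 0, 0, 1, 210, 15]; [0, 0, 0, 0, 0, 1, -813]; [0, 0, 0, 0, 0, 0, 1]] (rows listed top to bottom)

image of 1: 1
image of x: x + 2
image of x^2: x^2 - x + 1
image of x^3: x^3 + 16x^2 + 3x + 1
image of x^4: x^4 - 47x^3 + 6x^2 + 4x + 1
image of x^5: x^5 + 210x^4 + 10x^3 + 10x^2 + 5x + 1
image of x^6: x^6 - 813x^5 + 15x^4 + 20x^3 + 15x^2 + 6x + 1
each image's coordinates form column j of the matrix


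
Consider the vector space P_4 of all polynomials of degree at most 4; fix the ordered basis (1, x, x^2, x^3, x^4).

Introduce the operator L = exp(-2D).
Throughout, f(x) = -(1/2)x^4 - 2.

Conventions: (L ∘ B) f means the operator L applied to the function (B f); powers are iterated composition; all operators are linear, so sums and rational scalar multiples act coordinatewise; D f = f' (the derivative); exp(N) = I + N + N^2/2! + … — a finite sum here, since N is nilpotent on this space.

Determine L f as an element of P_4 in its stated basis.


order-1 term: 4x^3
order-2 term: -12x^2
order-3 term: 16x
order-4 term: -8
the series for exp(-2D) f terminates at order 4
exp(-2D) f = -(1/2)x^4 + 4x^3 - 12x^2 + 16x - 10

g(x) = -(1/2)x^4 + 4x^3 - 12x^2 + 16x - 10


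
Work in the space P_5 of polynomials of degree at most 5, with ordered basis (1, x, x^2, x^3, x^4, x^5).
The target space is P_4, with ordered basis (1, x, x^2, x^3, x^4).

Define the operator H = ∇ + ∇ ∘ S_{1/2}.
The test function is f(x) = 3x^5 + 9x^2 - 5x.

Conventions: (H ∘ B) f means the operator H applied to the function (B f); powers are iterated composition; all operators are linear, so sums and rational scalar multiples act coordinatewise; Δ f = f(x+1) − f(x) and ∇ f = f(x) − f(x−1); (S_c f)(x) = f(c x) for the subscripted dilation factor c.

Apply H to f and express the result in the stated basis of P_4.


∇ f = 15x^4 - 30x^3 + 30x^2 + 3x - 11
S_{1/2} f = (3/32)x^5 + (9/4)x^2 - (5/2)x
∇ S_{1/2} f = (15/32)x^4 - (15/16)x^3 + (15/16)x^2 + (129/32)x - 149/32
(∇ + ∇ ∘ S_{1/2}) f = (495/32)x^4 - (495/16)x^3 + (495/16)x^2 + (225/32)x - 501/32

g(x) = (495/32)x^4 - (495/16)x^3 + (495/16)x^2 + (225/32)x - 501/32


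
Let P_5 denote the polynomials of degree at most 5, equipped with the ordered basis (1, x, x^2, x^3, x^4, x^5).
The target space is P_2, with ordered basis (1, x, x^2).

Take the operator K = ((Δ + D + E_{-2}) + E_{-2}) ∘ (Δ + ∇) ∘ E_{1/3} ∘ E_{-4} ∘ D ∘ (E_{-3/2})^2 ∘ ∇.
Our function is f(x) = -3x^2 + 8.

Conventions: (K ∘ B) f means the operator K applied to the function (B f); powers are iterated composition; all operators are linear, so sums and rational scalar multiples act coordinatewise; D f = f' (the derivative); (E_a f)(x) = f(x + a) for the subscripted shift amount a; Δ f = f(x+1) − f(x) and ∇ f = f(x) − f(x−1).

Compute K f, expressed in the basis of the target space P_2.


∇ f = -6x + 3
E_{-3/2} ∇ f = -6x + 12
E_{-3/2} E_{-3/2} ∇ f = -6x + 21
D (E_{-3/2})^2 ∇ f = -6
E_{-4} (D ∘ (E_{-3/2})^2 ∘ ∇) f = -6
E_{1/3} E_{-4} (D ∘ (E_{-3/2})^2 ∘ ∇) f = -6
Δ (E_{1/3} ∘ E_{-4}) (D ∘ (E_{-3/2})^2 ∘ ∇) f = 0
∇ (E_{1/3} ∘ E_{-4}) (D ∘ (E_{-3/2})^2 ∘ ∇) f = 0
(Δ + ∇) (E_{1/3} ∘ E_{-4}) (D ∘ (E_{-3/2})^2 ∘ ∇) f = 0
Δ ((Δ + ∇) ∘ E_{1/3} ∘ E_{-4} ∘ D ∘ (E_{-3/2})^2 ∘ ∇) f = 0
D ((Δ + ∇) ∘ E_{1/3} ∘ E_{-4} ∘ D ∘ (E_{-3/2})^2 ∘ ∇) f = 0
E_{-2} ((Δ + ∇) ∘ E_{1/3} ∘ E_{-4} ∘ D ∘ (E_{-3/2})^2 ∘ ∇) f = 0
(Δ + D + E_{-2}) ((Δ + ∇) ∘ E_{1/3} ∘ E_{-4} ∘ D ∘ (E_{-3/2})^2 ∘ ∇) f = 0
E_{-2} ((Δ + ∇) ∘ E_{1/3} ∘ E_{-4} ∘ D ∘ (E_{-3/2})^2 ∘ ∇) f = 0
((Δ + D + E_{-2}) + E_{-2}) ((Δ + ∇) ∘ E_{1/3} ∘ E_{-4} ∘ D ∘ (E_{-3/2})^2 ∘ ∇) f = 0

g(x) = 0


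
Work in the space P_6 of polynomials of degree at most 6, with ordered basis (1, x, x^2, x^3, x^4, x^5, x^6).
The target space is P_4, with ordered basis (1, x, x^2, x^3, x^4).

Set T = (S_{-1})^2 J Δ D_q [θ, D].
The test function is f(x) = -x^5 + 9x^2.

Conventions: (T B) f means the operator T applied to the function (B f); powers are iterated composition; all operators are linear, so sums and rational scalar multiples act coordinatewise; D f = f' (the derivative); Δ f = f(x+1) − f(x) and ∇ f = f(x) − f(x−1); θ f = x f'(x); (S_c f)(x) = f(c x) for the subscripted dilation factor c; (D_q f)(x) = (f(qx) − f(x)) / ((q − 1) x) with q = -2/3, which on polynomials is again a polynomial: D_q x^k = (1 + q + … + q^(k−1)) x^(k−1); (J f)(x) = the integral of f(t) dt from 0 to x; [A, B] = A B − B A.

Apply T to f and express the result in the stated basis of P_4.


the result is g(x) = (65/27)x^3 + (65/18)x^2 + (65/27)x

D f = -5x^4 + 18x
θ D f = -20x^4 + 18x
θ f = -5x^5 + 18x^2
D θ f = -25x^4 + 36x
[θ, D] f = 5x^4 - 18x
D_q [θ, D] f = (65/27)x^3 - 18
Δ D_q [θ, D] f = (65/9)x^2 + (65/9)x + 65/27
J Δ D_q [θ, D] f = (65/27)x^3 + (65/18)x^2 + (65/27)x
S_{-1} (J Δ D_q) [θ, D] f = -(65/27)x^3 + (65/18)x^2 - (65/27)x
S_{-1} S_{-1} (J Δ D_q) [θ, D] f = (65/27)x^3 + (65/18)x^2 + (65/27)x


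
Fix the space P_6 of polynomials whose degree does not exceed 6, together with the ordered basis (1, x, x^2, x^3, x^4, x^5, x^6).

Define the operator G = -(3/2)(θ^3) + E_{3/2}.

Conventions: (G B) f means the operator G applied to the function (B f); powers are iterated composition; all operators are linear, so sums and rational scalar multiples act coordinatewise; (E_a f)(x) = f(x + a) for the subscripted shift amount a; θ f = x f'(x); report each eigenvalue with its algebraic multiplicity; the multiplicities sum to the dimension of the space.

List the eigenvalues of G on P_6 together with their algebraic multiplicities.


λ = -323 (multiplicity 1), λ = -373/2 (multiplicity 1), λ = -95 (multiplicity 1), λ = -79/2 (multiplicity 1), λ = -11 (multiplicity 1), λ = -1/2 (multiplicity 1), λ = 1 (multiplicity 1)

image of 1: 1
image of x: -(1/2)x + 3/2
image of x^2: -11x^2 + 3x + 9/4
image of x^3: -(79/2)x^3 + (9/2)x^2 + (27/4)x + 27/8
image of x^4: -95x^4 + 6x^3 + (27/2)x^2 + (27/2)x + 81/16
image of x^5: -(373/2)x^5 + (15/2)x^4 + (45/2)x^3 + (135/4)x^2 + (405/16)x + 243/32
image of x^6: -323x^6 + 9x^5 + (135/4)x^4 + (135/2)x^3 + (1215/16)x^2 + (729/16)x + 729/64
the matrix is upper triangular; its diagonal is (1, -1/2, -11, -79/2, -95, -373/2, -323)
for a triangular matrix the eigenvalues are the diagonal entries, with algebraic multiplicity their repetition count


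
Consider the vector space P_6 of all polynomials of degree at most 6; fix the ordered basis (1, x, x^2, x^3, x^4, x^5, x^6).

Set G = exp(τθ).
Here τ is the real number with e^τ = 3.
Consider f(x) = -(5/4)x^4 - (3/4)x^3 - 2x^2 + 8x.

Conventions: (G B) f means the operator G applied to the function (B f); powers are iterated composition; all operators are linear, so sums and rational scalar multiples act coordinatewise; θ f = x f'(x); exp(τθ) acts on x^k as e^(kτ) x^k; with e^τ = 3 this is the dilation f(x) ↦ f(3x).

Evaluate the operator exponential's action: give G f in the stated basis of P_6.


exp(τθ) x^k = e^(kτ) x^k; with e^τ = 3 this sends x^k to 3^k x^k
x ↦ 3 x
x^2 ↦ 9 x^2
x^3 ↦ 27 x^3
x^4 ↦ 81 x^4
applying this coordinatewise to f: exp(τθ) f = -(405/4)x^4 - (81/4)x^3 - 18x^2 + 24x

the result is g(x) = -(405/4)x^4 - (81/4)x^3 - 18x^2 + 24x


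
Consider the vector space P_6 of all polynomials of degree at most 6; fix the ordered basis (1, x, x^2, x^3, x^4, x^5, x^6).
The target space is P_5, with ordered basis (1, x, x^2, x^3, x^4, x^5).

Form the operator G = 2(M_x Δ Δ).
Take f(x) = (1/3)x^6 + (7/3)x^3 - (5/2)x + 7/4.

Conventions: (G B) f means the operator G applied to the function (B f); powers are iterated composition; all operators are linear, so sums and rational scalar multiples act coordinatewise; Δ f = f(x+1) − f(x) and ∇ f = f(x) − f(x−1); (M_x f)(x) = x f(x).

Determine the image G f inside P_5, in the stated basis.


g(x) = 20x^5 + 80x^4 + 140x^3 + 148x^2 + (208/3)x

Δ f = 2x^5 + 5x^4 + (20/3)x^3 + 12x^2 + 9x + 1/6
Δ Δ f = 10x^4 + 40x^3 + 70x^2 + 74x + 104/3
M_x Δ Δ f = 10x^5 + 40x^4 + 70x^3 + 74x^2 + (104/3)x
(2(M_x Δ Δ)) f = 20x^5 + 80x^4 + 140x^3 + 148x^2 + (208/3)x


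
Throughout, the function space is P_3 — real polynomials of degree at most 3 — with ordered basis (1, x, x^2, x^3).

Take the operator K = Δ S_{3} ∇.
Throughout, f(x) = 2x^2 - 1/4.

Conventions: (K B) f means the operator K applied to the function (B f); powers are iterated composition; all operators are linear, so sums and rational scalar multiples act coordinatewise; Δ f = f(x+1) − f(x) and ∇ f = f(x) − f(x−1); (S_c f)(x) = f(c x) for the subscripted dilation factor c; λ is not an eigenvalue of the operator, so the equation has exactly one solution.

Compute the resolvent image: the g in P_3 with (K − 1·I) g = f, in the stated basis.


the result is g(x) = -2x^2 - 47/4

write g with unknown coordinates in the stated basis and equate coefficients in (K − 1·I) g = f
solving from the highest basis element down gives g = -2x^2 - 47/4
check: K g = -12
so K g − 1·g = 2x^2 - 1/4 = f ✓


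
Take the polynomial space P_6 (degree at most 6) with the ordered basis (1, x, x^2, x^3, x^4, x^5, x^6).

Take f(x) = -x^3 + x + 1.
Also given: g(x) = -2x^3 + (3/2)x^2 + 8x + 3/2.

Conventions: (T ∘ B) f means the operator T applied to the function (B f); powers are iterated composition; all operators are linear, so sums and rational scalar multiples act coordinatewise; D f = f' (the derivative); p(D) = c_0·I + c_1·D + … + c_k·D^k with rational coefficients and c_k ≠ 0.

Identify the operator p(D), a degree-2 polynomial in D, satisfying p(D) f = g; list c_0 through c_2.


p(D) = 2·I − (1/2)·D − D^2, i.e. c_0 = 2, c_1 = -1/2, c_2 = -1

D^0 f = -x^3 + x + 1
D^1 f = -3x^2 + 1
D^2 f = -6x
matching coefficients of g against c_0 f + c_1 Df + … from the top degree down determines the c_i
solution: c_0 = 2, c_1 = -1/2, c_2 = -1


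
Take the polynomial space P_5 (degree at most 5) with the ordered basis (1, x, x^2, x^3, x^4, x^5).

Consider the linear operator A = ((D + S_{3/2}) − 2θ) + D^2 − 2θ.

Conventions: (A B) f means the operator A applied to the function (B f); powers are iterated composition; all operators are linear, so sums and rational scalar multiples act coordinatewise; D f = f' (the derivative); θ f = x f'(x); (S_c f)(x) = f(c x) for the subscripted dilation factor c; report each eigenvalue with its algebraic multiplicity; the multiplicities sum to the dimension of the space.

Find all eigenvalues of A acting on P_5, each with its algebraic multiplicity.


λ = -397/32 (multiplicity 1), λ = -175/16 (multiplicity 1), λ = -69/8 (multiplicity 1), λ = -23/4 (multiplicity 1), λ = -5/2 (multiplicity 1), λ = 1 (multiplicity 1)

image of 1: 1
image of x: -(5/2)x + 1
image of x^2: -(23/4)x^2 + 2x + 2
image of x^3: -(69/8)x^3 + 3x^2 + 6x
image of x^4: -(175/16)x^4 + 4x^3 + 12x^2
image of x^5: -(397/32)x^5 + 5x^4 + 20x^3
the matrix is upper triangular; its diagonal is (1, -5/2, -23/4, -69/8, -175/16, -397/32)
for a triangular matrix the eigenvalues are the diagonal entries, with algebraic multiplicity their repetition count
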